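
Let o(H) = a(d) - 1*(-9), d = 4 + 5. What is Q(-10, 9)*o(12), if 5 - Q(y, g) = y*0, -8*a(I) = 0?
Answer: 45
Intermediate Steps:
d = 9
a(I) = 0 (a(I) = -⅛*0 = 0)
o(H) = 9 (o(H) = 0 - 1*(-9) = 0 + 9 = 9)
Q(y, g) = 5 (Q(y, g) = 5 - y*0 = 5 - 1*0 = 5 + 0 = 5)
Q(-10, 9)*o(12) = 5*9 = 45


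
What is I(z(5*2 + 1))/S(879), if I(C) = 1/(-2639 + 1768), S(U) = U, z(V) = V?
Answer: -1/765609 ≈ -1.3061e-6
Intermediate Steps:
I(C) = -1/871 (I(C) = 1/(-871) = -1/871)
I(z(5*2 + 1))/S(879) = -1/871/879 = -1/871*1/879 = -1/765609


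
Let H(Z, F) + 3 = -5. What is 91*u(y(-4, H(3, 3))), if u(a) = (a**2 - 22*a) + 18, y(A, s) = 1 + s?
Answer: 20111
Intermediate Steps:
H(Z, F) = -8 (H(Z, F) = -3 - 5 = -8)
u(a) = 18 + a**2 - 22*a
91*u(y(-4, H(3, 3))) = 91*(18 + (1 - 8)**2 - 22*(1 - 8)) = 91*(18 + (-7)**2 - 22*(-7)) = 91*(18 + 49 + 154) = 91*221 = 20111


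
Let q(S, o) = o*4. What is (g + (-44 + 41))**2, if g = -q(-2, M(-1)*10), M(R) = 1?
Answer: 1849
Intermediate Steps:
q(S, o) = 4*o
g = -40 (g = -4*1*10 = -4*10 = -1*40 = -40)
(g + (-44 + 41))**2 = (-40 + (-44 + 41))**2 = (-40 - 3)**2 = (-43)**2 = 1849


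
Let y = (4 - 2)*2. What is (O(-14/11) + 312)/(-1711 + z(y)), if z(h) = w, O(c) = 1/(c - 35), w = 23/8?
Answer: -995816/5452335 ≈ -0.18264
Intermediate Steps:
w = 23/8 (w = 23*(⅛) = 23/8 ≈ 2.8750)
O(c) = 1/(-35 + c)
y = 4 (y = 2*2 = 4)
z(h) = 23/8
(O(-14/11) + 312)/(-1711 + z(y)) = (1/(-35 - 14/11) + 312)/(-1711 + 23/8) = (1/(-35 - 14*1/11) + 312)/(-13665/8) = (1/(-35 - 14/11) + 312)*(-8/13665) = (1/(-399/11) + 312)*(-8/13665) = (-11/399 + 312)*(-8/13665) = (124477/399)*(-8/13665) = -995816/5452335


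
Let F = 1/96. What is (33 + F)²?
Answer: 10042561/9216 ≈ 1089.7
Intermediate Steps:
F = 1/96 ≈ 0.010417
(33 + F)² = (33 + 1/96)² = (3169/96)² = 10042561/9216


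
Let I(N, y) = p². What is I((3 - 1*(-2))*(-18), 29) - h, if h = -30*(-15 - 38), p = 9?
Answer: -1509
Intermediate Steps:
I(N, y) = 81 (I(N, y) = 9² = 81)
h = 1590 (h = -30*(-53) = 1590)
I((3 - 1*(-2))*(-18), 29) - h = 81 - 1*1590 = 81 - 1590 = -1509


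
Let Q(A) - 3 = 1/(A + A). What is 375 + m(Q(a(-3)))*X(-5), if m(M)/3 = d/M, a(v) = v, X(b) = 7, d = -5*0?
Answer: 375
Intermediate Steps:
d = 0
Q(A) = 3 + 1/(2*A) (Q(A) = 3 + 1/(A + A) = 3 + 1/(2*A))
m(M) = 0 (m(M) = 3*(0/M) = 3*0 = 0)
375 + m(Q(a(-3)))*X(-5) = 375 + 0*7 = 375 + 0 = 375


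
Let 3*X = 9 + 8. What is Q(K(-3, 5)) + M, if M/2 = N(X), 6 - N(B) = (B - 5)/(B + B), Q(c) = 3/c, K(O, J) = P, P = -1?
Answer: 151/17 ≈ 8.8824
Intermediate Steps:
K(O, J) = -1
X = 17/3 (X = (9 + 8)/3 = (1/3)*17 = 17/3 ≈ 5.6667)
N(B) = 6 - (-5 + B)/(2*B) (N(B) = 6 - (B - 5)/(B + B) = 6 - (-5 + B)/(2*B))
M = 202/17 (M = 2*((5 + 11*(17/3))/(2*(17/3))) = 2*((1/2)*(3/17)*(5 + 187/3)) = 2*((1/2)*(3/17)*(202/3)) = 2*(101/17) = 202/17 ≈ 11.882)
Q(K(-3, 5)) + M = 3/(-1) + 202/17 = 3*(-1) + 202/17 = -3 + 202/17 = 151/17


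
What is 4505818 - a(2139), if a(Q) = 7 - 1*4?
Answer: 4505815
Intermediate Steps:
a(Q) = 3 (a(Q) = 7 - 4 = 3)
4505818 - a(2139) = 4505818 - 1*3 = 4505818 - 3 = 4505815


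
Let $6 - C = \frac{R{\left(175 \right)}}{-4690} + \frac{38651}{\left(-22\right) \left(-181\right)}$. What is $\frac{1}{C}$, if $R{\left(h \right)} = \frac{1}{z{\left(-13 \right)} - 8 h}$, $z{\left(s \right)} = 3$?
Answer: $- \frac{592949665}{2197725883} \approx -0.2698$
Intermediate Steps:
$R{\left(h \right)} = \frac{1}{3 - 8 h}$
$C = - \frac{2197725883}{592949665}$ ($C = 6 - \left(\frac{\left(-1\right) \frac{1}{-3 + 8 \cdot 175}}{-4690} + \frac{38651}{\left(-22\right) \left(-181\right)}\right) = 6 - \left(- \frac{1}{-3 + 1400} \left(- \frac{1}{4690}\right) + \frac{38651}{3982}\right) = 6 - \left(- \frac{1}{1397} \left(- \frac{1}{4690}\right) + 38651 \cdot \frac{1}{3982}\right) = 6 - \left(\left(-1\right) \frac{1}{1397} \left(- \frac{1}{4690}\right) + \frac{38651}{3982}\right) = 6 - \left(\left(- \frac{1}{1397}\right) \left(- \frac{1}{4690}\right) + \frac{38651}{3982}\right) = 6 - \left(\frac{1}{6551930} + \frac{38651}{3982}\right) = 6 - \frac{5755423873}{592949665} = - \frac{2197725883}{592949665} \approx -3.7064$)
$\frac{1}{C} = \frac{1}{- \frac{2197725883}{592949665}} = - \frac{592949665}{2197725883}$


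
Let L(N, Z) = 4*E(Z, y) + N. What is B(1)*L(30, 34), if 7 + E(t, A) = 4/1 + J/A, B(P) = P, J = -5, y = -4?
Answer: 23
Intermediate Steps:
E(t, A) = -3 - 5/A (E(t, A) = -7 + (4/1 - 5/A) = -7 + (4*1 - 5/A) = -7 + (4 - 5/A) = -3 - 5/A)
L(N, Z) = -7 + N (L(N, Z) = 4*(-3 - 5/(-4)) + N = 4*(-3 - 5*(-¼)) + N = 4*(-3 + 5/4) + N = 4*(-7/4) + N = -7 + N)
B(1)*L(30, 34) = 1*(-7 + 30) = 1*23 = 23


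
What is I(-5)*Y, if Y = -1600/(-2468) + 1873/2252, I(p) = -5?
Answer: -10282205/1389484 ≈ -7.4000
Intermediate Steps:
Y = 2056441/1389484 (Y = -1600*(-1/2468) + 1873*(1/2252) = 400/617 + 1873/2252 = 2056441/1389484 ≈ 1.4800)
I(-5)*Y = -5*2056441/1389484 = -10282205/1389484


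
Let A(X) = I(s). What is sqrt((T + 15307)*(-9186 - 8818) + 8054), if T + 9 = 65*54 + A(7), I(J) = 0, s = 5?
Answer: I*sqrt(338611178) ≈ 18401.0*I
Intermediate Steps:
A(X) = 0
T = 3501 (T = -9 + (65*54 + 0) = -9 + (3510 + 0) = -9 + 3510 = 3501)
sqrt((T + 15307)*(-9186 - 8818) + 8054) = sqrt((3501 + 15307)*(-9186 - 8818) + 8054) = sqrt(18808*(-18004) + 8054) = sqrt(-338619232 + 8054) = sqrt(-338611178) = I*sqrt(338611178)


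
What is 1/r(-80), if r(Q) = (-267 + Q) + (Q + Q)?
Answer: -1/507 ≈ -0.0019724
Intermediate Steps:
r(Q) = -267 + 3*Q (r(Q) = (-267 + Q) + 2*Q = -267 + 3*Q)
1/r(-80) = 1/(-267 + 3*(-80)) = 1/(-267 - 240) = 1/(-507) = -1/507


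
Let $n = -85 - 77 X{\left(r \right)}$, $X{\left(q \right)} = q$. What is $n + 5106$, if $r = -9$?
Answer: $5714$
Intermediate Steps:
$n = 608$ ($n = -85 - -693 = -85 + 693 = 608$)
$n + 5106 = 608 + 5106 = 5714$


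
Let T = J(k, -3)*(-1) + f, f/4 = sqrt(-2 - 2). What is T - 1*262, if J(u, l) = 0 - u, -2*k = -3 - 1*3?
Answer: -259 + 8*I ≈ -259.0 + 8.0*I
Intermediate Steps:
k = 3 (k = -(-3 - 1*3)/2 = -(-3 - 3)/2 = -1/2*(-6) = 3)
J(u, l) = -u
f = 8*I (f = 4*sqrt(-2 - 2) = 4*sqrt(-4) = 4*(2*I) = 8*I ≈ 8.0*I)
T = 3 + 8*I (T = -1*3*(-1) + 8*I = -3*(-1) + 8*I = 3 + 8*I ≈ 3.0 + 8.0*I)
T - 1*262 = (3 + 8*I) - 1*262 = (3 + 8*I) - 262 = -259 + 8*I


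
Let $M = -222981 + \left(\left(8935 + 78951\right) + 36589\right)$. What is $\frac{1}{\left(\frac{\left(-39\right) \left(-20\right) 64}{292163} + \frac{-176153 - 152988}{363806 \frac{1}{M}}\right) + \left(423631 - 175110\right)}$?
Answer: $\frac{53145326189}{17944046161542928} \approx 2.9617 \cdot 10^{-6}$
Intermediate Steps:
$M = -98506$ ($M = -222981 + \left(87886 + 36589\right) = -222981 + 124475 = -98506$)
$\frac{1}{\left(\frac{\left(-39\right) \left(-20\right) 64}{292163} + \frac{-176153 - 152988}{363806 \frac{1}{M}}\right) + \left(423631 - 175110\right)} = \frac{1}{\left(\frac{\left(-39\right) \left(-20\right) 64}{292163} + \frac{-176153 - 152988}{363806 \frac{1}{-98506}}\right) + \left(423631 - 175110\right)} = \frac{1}{\left(780 \cdot 64 \cdot \frac{1}{292163} - \frac{329141}{363806 \left(- \frac{1}{98506}\right)}\right) + 248521} = \frac{1}{\left(49920 \cdot \frac{1}{292163} - \frac{329141}{- \frac{181903}{49253}}\right) + 248521} = \frac{1}{\left(\frac{49920}{292163} - - \frac{16211181673}{181903}\right) + 248521} = \frac{1}{\left(\frac{49920}{292163} + \frac{16211181673}{181903}\right) + 248521} = \frac{1}{\frac{4736316551726459}{53145326189} + 248521} = \frac{1}{\frac{17944046161542928}{53145326189}} = \frac{53145326189}{17944046161542928}$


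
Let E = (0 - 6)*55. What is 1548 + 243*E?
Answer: -78642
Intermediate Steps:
E = -330 (E = -6*55 = -330)
1548 + 243*E = 1548 + 243*(-330) = 1548 - 80190 = -78642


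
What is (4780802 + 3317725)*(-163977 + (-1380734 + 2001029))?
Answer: 3695503643586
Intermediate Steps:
(4780802 + 3317725)*(-163977 + (-1380734 + 2001029)) = 8098527*(-163977 + 620295) = 8098527*456318 = 3695503643586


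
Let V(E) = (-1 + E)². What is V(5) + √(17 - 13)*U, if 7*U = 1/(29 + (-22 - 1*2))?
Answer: 562/35 ≈ 16.057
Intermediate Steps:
U = 1/35 (U = 1/(7*(29 + (-22 - 1*2))) = 1/(7*(29 + (-22 - 2))) = 1/(7*(29 - 24)) = (⅐)/5 = (⅐)*(⅕) = 1/35 ≈ 0.028571)
V(5) + √(17 - 13)*U = (-1 + 5)² + √(17 - 13)*(1/35) = 4² + √4*(1/35) = 16 + 2*(1/35) = 16 + 2/35 = 562/35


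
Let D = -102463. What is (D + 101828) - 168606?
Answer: -169241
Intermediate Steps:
(D + 101828) - 168606 = (-102463 + 101828) - 168606 = -635 - 168606 = -169241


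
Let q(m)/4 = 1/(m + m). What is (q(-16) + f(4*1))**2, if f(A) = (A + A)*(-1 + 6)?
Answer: 101761/64 ≈ 1590.0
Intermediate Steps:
f(A) = 10*A (f(A) = (2*A)*5 = 10*A)
q(m) = 2/m (q(m) = 4/(m + m) = 4/((2*m)) = 4*(1/(2*m)) = 2/m)
(q(-16) + f(4*1))**2 = (2/(-16) + 10*(4*1))**2 = (2*(-1/16) + 10*4)**2 = (-1/8 + 40)**2 = (319/8)**2 = 101761/64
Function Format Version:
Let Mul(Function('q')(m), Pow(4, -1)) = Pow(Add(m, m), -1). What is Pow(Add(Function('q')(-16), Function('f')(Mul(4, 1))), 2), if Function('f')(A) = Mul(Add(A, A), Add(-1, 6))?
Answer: Rational(101761, 64) ≈ 1590.0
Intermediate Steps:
Function('f')(A) = Mul(10, A) (Function('f')(A) = Mul(Mul(2, A), 5) = Mul(10, A))
Function('q')(m) = Mul(2, Pow(m, -1)) (Function('q')(m) = Mul(4, Pow(Add(m, m), -1)) = Mul(4, Pow(Mul(2, m), -1)) = Mul(4, Mul(Rational(1, 2), Pow(m, -1))) = Mul(2, Pow(m, -1)))
Pow(Add(Function('q')(-16), Function('f')(Mul(4, 1))), 2) = Pow(Add(Mul(2, Pow(-16, -1)), Mul(10, Mul(4, 1))), 2) = Pow(Add(Mul(2, Rational(-1, 16)), Mul(10, 4)), 2) = Pow(Add(Rational(-1, 8), 40), 2) = Pow(Rational(319, 8), 2) = Rational(101761, 64)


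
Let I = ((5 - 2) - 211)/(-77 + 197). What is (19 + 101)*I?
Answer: -208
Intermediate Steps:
I = -26/15 (I = (3 - 211)/120 = -208*1/120 = -26/15 ≈ -1.7333)
(19 + 101)*I = (19 + 101)*(-26/15) = 120*(-26/15) = -208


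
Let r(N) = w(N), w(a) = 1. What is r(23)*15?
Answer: 15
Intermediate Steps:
r(N) = 1
r(23)*15 = 1*15 = 15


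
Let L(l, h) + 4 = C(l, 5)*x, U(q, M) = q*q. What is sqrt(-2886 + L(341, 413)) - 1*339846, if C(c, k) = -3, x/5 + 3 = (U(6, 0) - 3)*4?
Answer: -339846 + 5*I*sqrt(193) ≈ -3.3985e+5 + 69.462*I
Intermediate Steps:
U(q, M) = q**2
x = 645 (x = -15 + 5*((6**2 - 3)*4) = -15 + 5*((36 - 3)*4) = -15 + 5*(33*4) = -15 + 5*132 = -15 + 660 = 645)
L(l, h) = -1939 (L(l, h) = -4 - 3*645 = -4 - 1935 = -1939)
sqrt(-2886 + L(341, 413)) - 1*339846 = sqrt(-2886 - 1939) - 1*339846 = sqrt(-4825) - 339846 = 5*I*sqrt(193) - 339846 = -339846 + 5*I*sqrt(193)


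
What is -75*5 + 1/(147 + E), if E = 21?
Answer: -62999/168 ≈ -374.99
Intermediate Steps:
-75*5 + 1/(147 + E) = -75*5 + 1/(147 + 21) = -375 + 1/168 = -62999/168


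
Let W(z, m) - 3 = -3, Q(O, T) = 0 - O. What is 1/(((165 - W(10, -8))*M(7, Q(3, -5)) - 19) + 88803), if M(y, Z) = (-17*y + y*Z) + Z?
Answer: 1/65189 ≈ 1.5340e-5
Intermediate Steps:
Q(O, T) = -O
M(y, Z) = Z - 17*y + Z*y (M(y, Z) = (-17*y + Z*y) + Z = Z - 17*y + Z*y)
W(z, m) = 0 (W(z, m) = 3 - 3 = 0)
1/(((165 - W(10, -8))*M(7, Q(3, -5)) - 19) + 88803) = 1/(((165 - 1*0)*(-1*3 - 17*7 - 1*3*7) - 19) + 88803) = 1/(((165 + 0)*(-3 - 119 - 3*7) - 19) + 88803) = 1/((165*(-3 - 119 - 21) - 19) + 88803) = 1/((165*(-143) - 19) + 88803) = 1/((-23595 - 19) + 88803) = 1/(-23614 + 88803) = 1/65189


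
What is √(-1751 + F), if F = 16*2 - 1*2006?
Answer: 5*I*√149 ≈ 61.033*I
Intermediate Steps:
F = -1974 (F = 32 - 2006 = -1974)
√(-1751 + F) = √(-1751 - 1974) = √(-3725) = 5*I*√149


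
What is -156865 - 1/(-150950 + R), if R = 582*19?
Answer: -21944158579/139892 ≈ -1.5687e+5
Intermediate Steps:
R = 11058
-156865 - 1/(-150950 + R) = -156865 - 1/(-150950 + 11058) = -156865 - 1/(-139892) = -156865 - 1*(-1/139892) = -156865 + 1/139892 = -21944158579/139892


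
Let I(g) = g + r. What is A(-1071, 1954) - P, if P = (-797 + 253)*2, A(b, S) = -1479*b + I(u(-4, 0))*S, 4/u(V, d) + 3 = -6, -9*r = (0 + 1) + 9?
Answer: 14238517/9 ≈ 1.5821e+6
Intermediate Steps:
r = -10/9 (r = -((0 + 1) + 9)/9 = -(1 + 9)/9 = -1/9*10 = -10/9 ≈ -1.1111)
u(V, d) = -4/9 (u(V, d) = 4/(-3 - 6) = 4/(-9) = 4*(-1/9) = -4/9)
I(g) = -10/9 + g (I(g) = g - 10/9 = -10/9 + g)
A(b, S) = -1479*b - 14*S/9 (A(b, S) = -1479*b + (-10/9 - 4/9)*S = -1479*b - 14*S/9)
P = -1088 (P = -544*2 = -1088)
A(-1071, 1954) - P = (-1479*(-1071) - 14/9*1954) - 1*(-1088) = (1584009 - 27356/9) + 1088 = 14228725/9 + 1088 = 14238517/9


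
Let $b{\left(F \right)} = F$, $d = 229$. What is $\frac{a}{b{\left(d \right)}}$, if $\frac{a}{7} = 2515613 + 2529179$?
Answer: $\frac{35313544}{229} \approx 1.5421 \cdot 10^{5}$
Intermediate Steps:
$a = 35313544$ ($a = 7 \left(2515613 + 2529179\right) = 7 \cdot 5044792 = 35313544$)
$\frac{a}{b{\left(d \right)}} = \frac{35313544}{229}$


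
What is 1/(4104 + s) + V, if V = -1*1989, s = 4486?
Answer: -17085509/8590 ≈ -1989.0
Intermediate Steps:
V = -1989
1/(4104 + s) + V = 1/(4104 + 4486) - 1989 = 1/8590 - 1989 = -17085509/8590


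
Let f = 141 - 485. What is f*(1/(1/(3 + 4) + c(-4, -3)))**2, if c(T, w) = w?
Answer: -2107/50 ≈ -42.140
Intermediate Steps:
f = -344
f*(1/(1/(3 + 4) + c(-4, -3)))**2 = -344/(1/(3 + 4) - 3)**2 = -344/(1/7 - 3)**2 = -344*(1/(-20/7))**2 = -344*(-7/20)**2 = -344*49/400 = -2107/50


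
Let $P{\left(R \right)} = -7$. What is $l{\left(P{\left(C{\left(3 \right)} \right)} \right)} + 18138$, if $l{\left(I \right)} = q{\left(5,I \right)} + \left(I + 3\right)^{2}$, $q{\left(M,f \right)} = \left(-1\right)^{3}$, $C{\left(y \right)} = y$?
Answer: $18153$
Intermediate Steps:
$q{\left(M,f \right)} = -1$
$l{\left(I \right)} = -1 + \left(3 + I\right)^{2}$ ($l{\left(I \right)} = -1 + \left(I + 3\right)^{2} = -1 + \left(3 + I\right)^{2}$)
$l{\left(P{\left(C{\left(3 \right)} \right)} \right)} + 18138 = \left(-1 + \left(3 - 7\right)^{2}\right) + 18138 = \left(-1 + \left(-4\right)^{2}\right) + 18138 = \left(-1 + 16\right) + 18138 = 15 + 18138 = 18153$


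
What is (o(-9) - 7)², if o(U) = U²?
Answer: 5476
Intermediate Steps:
(o(-9) - 7)² = ((-9)² - 7)² = (81 - 7)² = 74² = 5476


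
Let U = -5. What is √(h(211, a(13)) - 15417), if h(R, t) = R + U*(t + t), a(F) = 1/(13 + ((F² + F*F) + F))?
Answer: I*√503684454/182 ≈ 123.31*I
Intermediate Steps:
a(F) = 1/(13 + F + 2*F²) (a(F) = 1/(13 + ((F² + F²) + F)) = 1/(13 + (2*F² + F)) = 1/(13 + (F + 2*F²)) = 1/(13 + F + 2*F²))
h(R, t) = R - 10*t (h(R, t) = R - 5*(t + t) = R - 10*t)
√(h(211, a(13)) - 15417) = √((211 - 10/(13 + 13 + 2*13²)) - 15417) = √((211 - 10/(13 + 13 + 2*169)) - 15417) = √((211 - 10/(13 + 13 + 338)) - 15417) = √((211 - 10/364) - 15417) = √((211 - 10*1/364) - 15417) = √((211 - 5/182) - 15417) = √(38397/182 - 15417) = √(-2767497/182) = I*√503684454/182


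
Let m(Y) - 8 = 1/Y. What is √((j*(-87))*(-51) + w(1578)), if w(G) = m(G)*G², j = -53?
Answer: √19687089 ≈ 4437.0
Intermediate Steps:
m(Y) = 8 + 1/Y
w(G) = G²*(8 + 1/G) (w(G) = (8 + 1/G)*G² = G²*(8 + 1/G))
√((j*(-87))*(-51) + w(1578)) = √(-53*(-87)*(-51) + 1578*(1 + 8*1578)) = √(4611*(-51) + 1578*(1 + 12624)) = √(-235161 + 1578*12625) = √(-235161 + 19922250) = √19687089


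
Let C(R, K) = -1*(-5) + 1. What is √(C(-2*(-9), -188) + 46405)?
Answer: √46411 ≈ 215.43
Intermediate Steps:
C(R, K) = 6 (C(R, K) = 5 + 1 = 6)
√(C(-2*(-9), -188) + 46405) = √(6 + 46405) = √46411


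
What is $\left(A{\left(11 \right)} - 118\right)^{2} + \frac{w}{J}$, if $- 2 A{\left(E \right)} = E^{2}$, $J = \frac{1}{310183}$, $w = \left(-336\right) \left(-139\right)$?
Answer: $\frac{57947274777}{4} \approx 1.4487 \cdot 10^{10}$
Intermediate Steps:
$w = 46704$
$J = \frac{1}{310183} \approx 3.2239 \cdot 10^{-6}$
$A{\left(E \right)} = - \frac{E^{2}}{2}$
$\left(A{\left(11 \right)} - 118\right)^{2} + \frac{w}{J} = \left(- \frac{11^{2}}{2} - 118\right)^{2} + 46704 \frac{1}{\frac{1}{310183}} = \left(\left(- \frac{1}{2}\right) 121 - 118\right)^{2} + 46704 \cdot 310183 = \left(- \frac{121}{2} - 118\right)^{2} + 14486786832 = \left(- \frac{357}{2}\right)^{2} + 14486786832 = \frac{127449}{4} + 14486786832 = \frac{57947274777}{4}$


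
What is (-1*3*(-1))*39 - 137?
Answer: -20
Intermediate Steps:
(-1*3*(-1))*39 - 137 = -3*(-1)*39 - 137 = 3*39 - 137 = 117 - 137 = -20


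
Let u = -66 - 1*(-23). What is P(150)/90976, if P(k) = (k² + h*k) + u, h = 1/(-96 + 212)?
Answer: 1302581/5276608 ≈ 0.24686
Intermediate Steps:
u = -43 (u = -66 + 23 = -43)
h = 1/116 ≈ 0.0086207
P(k) = -43 + k² + k/116 (P(k) = (k² + k/116) - 43 = -43 + k² + k/116)
P(150)/90976 = (-43 + 150² + (1/116)*150)/90976 = (-43 + 22500 + 75/58)*(1/90976) = (1302581/58)*(1/90976) = 1302581/5276608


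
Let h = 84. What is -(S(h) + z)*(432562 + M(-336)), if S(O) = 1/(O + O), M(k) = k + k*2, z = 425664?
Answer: -15430548371681/84 ≈ -1.8370e+11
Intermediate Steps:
M(k) = 3*k (M(k) = k + 2*k = 3*k)
S(O) = 1/(2*O)
-(S(h) + z)*(432562 + M(-336)) = -((½)/84 + 425664)*(432562 + 3*(-336)) = -((½)*(1/84) + 425664)*(432562 - 1008) = -(1/168 + 425664)*431554 = -71511553*431554/168 = -1*15430548371681/84 = -15430548371681/84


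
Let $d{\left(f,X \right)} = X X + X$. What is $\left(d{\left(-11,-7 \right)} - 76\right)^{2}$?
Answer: $1156$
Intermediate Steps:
$d{\left(f,X \right)} = X + X^{2}$ ($d{\left(f,X \right)} = X^{2} + X = X + X^{2}$)
$\left(d{\left(-11,-7 \right)} - 76\right)^{2} = \left(- 7 \left(1 - 7\right) - 76\right)^{2} = \left(\left(-7\right) \left(-6\right) - 76\right)^{2} = \left(42 - 76\right)^{2} = \left(-34\right)^{2} = 1156$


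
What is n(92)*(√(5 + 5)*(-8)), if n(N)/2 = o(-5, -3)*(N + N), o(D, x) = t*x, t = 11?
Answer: 97152*√10 ≈ 3.0722e+5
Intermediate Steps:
o(D, x) = 11*x
n(N) = -132*N (n(N) = 2*((11*(-3))*(N + N)) = 2*(-66*N) = -132*N)
n(92)*(√(5 + 5)*(-8)) = (-132*92)*(√(5 + 5)*(-8)) = -12144*√10*(-8) = -(-97152)*√10 = 97152*√10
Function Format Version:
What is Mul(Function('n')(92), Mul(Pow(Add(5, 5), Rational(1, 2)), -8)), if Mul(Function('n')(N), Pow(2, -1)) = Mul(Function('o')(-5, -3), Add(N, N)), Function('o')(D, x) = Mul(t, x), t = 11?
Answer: Mul(97152, Pow(10, Rational(1, 2))) ≈ 3.0722e+5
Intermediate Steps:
Function('o')(D, x) = Mul(11, x)
Function('n')(N) = Mul(-132, N) (Function('n')(N) = Mul(2, Mul(Mul(11, -3), Add(N, N))) = Mul(2, Mul(-33, Mul(2, N))) = Mul(2, Mul(-66, N)) = Mul(-132, N))
Mul(Function('n')(92), Mul(Pow(Add(5, 5), Rational(1, 2)), -8)) = Mul(Mul(-132, 92), Mul(Pow(Add(5, 5), Rational(1, 2)), -8)) = Mul(-12144, Mul(Pow(10, Rational(1, 2)), -8)) = Mul(-12144, Mul(-8, Pow(10, Rational(1, 2)))) = Mul(97152, Pow(10, Rational(1, 2)))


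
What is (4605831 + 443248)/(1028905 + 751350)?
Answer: 5049079/1780255 ≈ 2.8362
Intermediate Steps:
(4605831 + 443248)/(1028905 + 751350) = 5049079/1780255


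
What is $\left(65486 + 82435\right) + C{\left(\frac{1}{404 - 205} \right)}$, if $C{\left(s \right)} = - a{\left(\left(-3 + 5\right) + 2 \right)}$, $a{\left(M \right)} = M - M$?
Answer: $147921$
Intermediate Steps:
$a{\left(M \right)} = 0$
$C{\left(s \right)} = 0$ ($C{\left(s \right)} = \left(-1\right) 0 = 0$)
$\left(65486 + 82435\right) + C{\left(\frac{1}{404 - 205} \right)} = \left(65486 + 82435\right) + 0 = 147921 + 0 = 147921$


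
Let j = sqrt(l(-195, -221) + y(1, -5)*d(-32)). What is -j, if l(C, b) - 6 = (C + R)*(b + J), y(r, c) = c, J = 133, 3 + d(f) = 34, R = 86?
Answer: -sqrt(9443) ≈ -97.175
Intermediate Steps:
d(f) = 31 (d(f) = -3 + 34 = 31)
l(C, b) = 6 + (86 + C)*(133 + b) (l(C, b) = 6 + (C + 86)*(b + 133) = 6 + (86 + C)*(133 + b))
j = sqrt(9443) (j = sqrt((11444 + 86*(-221) + 133*(-195) - 195*(-221)) - 5*31) = sqrt((11444 - 19006 - 25935 + 43095) - 155) = sqrt(9598 - 155) = sqrt(9443) ≈ 97.175)
-j = -sqrt(9443)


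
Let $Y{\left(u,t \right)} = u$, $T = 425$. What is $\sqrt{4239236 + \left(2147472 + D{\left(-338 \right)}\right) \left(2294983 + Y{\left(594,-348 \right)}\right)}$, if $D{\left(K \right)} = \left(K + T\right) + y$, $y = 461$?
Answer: $2 \sqrt{1232737386694} \approx 2.2206 \cdot 10^{6}$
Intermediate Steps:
$D{\left(K \right)} = 886 + K$ ($D{\left(K \right)} = \left(K + 425\right) + 461 = \left(425 + K\right) + 461 = 886 + K$)
$\sqrt{4239236 + \left(2147472 + D{\left(-338 \right)}\right) \left(2294983 + Y{\left(594,-348 \right)}\right)} = \sqrt{4239236 + \left(2147472 + \left(886 - 338\right)\right) \left(2294983 + 594\right)} = \sqrt{4239236 + \left(2147472 + 548\right) 2295577} = \sqrt{4239236 + 2148020 \cdot 2295577} = \sqrt{4239236 + 4930945307540} = \sqrt{4930949546776} = 2 \sqrt{1232737386694}$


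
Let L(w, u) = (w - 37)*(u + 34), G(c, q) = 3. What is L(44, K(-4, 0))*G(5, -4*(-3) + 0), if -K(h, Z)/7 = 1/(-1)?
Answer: 861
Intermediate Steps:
K(h, Z) = 7 (K(h, Z) = -7/(-1) = -7*(-1) = 7)
L(w, u) = (-37 + w)*(34 + u)
L(44, K(-4, 0))*G(5, -4*(-3) + 0) = (-1258 - 37*7 + 34*44 + 7*44)*3 = (-1258 - 259 + 1496 + 308)*3 = 287*3 = 861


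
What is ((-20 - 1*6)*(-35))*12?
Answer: 10920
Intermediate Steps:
((-20 - 1*6)*(-35))*12 = ((-20 - 6)*(-35))*12 = -26*(-35)*12 = 910*12 = 10920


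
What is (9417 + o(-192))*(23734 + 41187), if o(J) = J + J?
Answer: 586431393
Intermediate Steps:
o(J) = 2*J
(9417 + o(-192))*(23734 + 41187) = (9417 + 2*(-192))*(23734 + 41187) = (9417 - 384)*64921 = 9033*64921 = 586431393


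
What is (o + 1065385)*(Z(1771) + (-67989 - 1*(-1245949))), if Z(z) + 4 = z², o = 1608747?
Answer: 11537267078404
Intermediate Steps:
Z(z) = -4 + z²
(o + 1065385)*(Z(1771) + (-67989 - 1*(-1245949))) = (1608747 + 1065385)*((-4 + 1771²) + (-67989 - 1*(-1245949))) = 2674132*((-4 + 3136441) + (-67989 + 1245949)) = 2674132*(3136437 + 1177960) = 2674132*4314397 = 11537267078404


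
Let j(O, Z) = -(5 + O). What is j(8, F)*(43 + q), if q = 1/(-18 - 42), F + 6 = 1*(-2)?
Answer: -33527/60 ≈ -558.78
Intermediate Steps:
F = -8 (F = -6 + 1*(-2) = -6 - 2 = -8)
q = -1/60 (q = 1/(-60) = -1/60 ≈ -0.016667)
j(O, Z) = -5 - O
j(8, F)*(43 + q) = (-5 - 1*8)*(43 - 1/60) = (-5 - 8)*(2579/60) = -13*2579/60 = -33527/60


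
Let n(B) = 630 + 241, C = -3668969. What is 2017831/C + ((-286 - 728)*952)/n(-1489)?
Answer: -272578156741/245820923 ≈ -1108.8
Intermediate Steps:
n(B) = 871
2017831/C + ((-286 - 728)*952)/n(-1489) = 2017831/(-3668969) + ((-286 - 728)*952)/871 = 2017831*(-1/3668969) - 1014*952*(1/871) = -2017831/3668969 - 965328*1/871 = -2017831/3668969 - 74256/67 = -272578156741/245820923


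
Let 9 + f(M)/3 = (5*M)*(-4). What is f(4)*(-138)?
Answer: 36846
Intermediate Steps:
f(M) = -27 - 60*M (f(M) = -27 + 3*((5*M)*(-4)) = -27 + 3*(-20*M) = -27 - 60*M)
f(4)*(-138) = (-27 - 60*4)*(-138) = (-27 - 240)*(-138) = -267*(-138) = 36846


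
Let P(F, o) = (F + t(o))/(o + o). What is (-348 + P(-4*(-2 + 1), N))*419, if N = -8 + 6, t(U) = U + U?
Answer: -145812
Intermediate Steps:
t(U) = 2*U
N = -2
P(F, o) = (F + 2*o)/(2*o) (P(F, o) = (F + 2*o)/(o + o) = (F + 2*o)/((2*o)) = (F + 2*o)*(1/(2*o)) = (F + 2*o)/(2*o))
(-348 + P(-4*(-2 + 1), N))*419 = (-348 + (-2 + (-4*(-2 + 1))/2)/(-2))*419 = (-348 - (-2 + (-4*(-1))/2)/2)*419 = (-348 - (-2 + (½)*4)/2)*419 = (-348 - (-2 + 2)/2)*419 = (-348 - ½*0)*419 = (-348 + 0)*419 = -348*419 = -145812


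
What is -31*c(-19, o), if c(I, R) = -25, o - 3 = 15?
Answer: 775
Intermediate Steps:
o = 18 (o = 3 + 15 = 18)
-31*c(-19, o) = -31*(-25) = 775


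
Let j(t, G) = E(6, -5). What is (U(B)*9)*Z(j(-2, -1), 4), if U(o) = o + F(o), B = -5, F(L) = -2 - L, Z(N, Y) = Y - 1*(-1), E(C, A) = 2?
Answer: -90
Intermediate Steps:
j(t, G) = 2
Z(N, Y) = 1 + Y (Z(N, Y) = Y + 1 = 1 + Y)
U(o) = -2 (U(o) = o + (-2 - o) = -2)
(U(B)*9)*Z(j(-2, -1), 4) = (-2*9)*(1 + 4) = -18*5 = -90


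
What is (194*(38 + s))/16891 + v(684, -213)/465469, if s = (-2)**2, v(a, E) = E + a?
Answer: 542942439/1123176697 ≈ 0.48340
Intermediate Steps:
s = 4
(194*(38 + s))/16891 + v(684, -213)/465469 = (194*(38 + 4))/16891 + (-213 + 684)/465469 = (194*42)*(1/16891) + 471*(1/465469) = 8148*(1/16891) + 471/465469 = 1164/2413 + 471/465469 = 542942439/1123176697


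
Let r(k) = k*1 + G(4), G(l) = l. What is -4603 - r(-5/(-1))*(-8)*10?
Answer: -3883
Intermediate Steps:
r(k) = 4 + k (r(k) = k*1 + 4 = k + 4 = 4 + k)
-4603 - r(-5/(-1))*(-8)*10 = -4603 - (4 - 5/(-1))*(-8)*10 = -4603 - (4 - 5*(-1))*(-8)*10 = -4603 - (4 + 5)*(-8)*10 = -4603 - 9*(-8)*10 = -4603 - (-72)*10 = -4603 - 1*(-720) = -4603 + 720 = -3883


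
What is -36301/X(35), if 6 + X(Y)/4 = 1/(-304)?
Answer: 2758876/1825 ≈ 1511.7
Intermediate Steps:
X(Y) = -1825/76 (X(Y) = -24 + 4/(-304) = -24 + 4*(-1/304) = -24 - 1/76 = -1825/76)
-36301/X(35) = -36301/(-1825/76) = -36301*(-76/1825) = 2758876/1825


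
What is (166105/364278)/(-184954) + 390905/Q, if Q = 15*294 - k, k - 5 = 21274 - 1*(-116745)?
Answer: -4389519804315055/1500366597758028 ≈ -2.9256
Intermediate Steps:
k = 138024 (k = 5 + (21274 - 1*(-116745)) = 5 + (21274 + 116745) = 5 + 138019 = 138024)
Q = -133614 (Q = 15*294 - 1*138024 = 4410 - 138024 = -133614)
(166105/364278)/(-184954) + 390905/Q = (166105/364278)/(-184954) + 390905/(-133614) = (166105*(1/364278))*(-1/184954) + 390905*(-1/133614) = (166105/364278)*(-1/184954) - 390905/133614 = -166105/67374673212 - 390905/133614 = -4389519804315055/1500366597758028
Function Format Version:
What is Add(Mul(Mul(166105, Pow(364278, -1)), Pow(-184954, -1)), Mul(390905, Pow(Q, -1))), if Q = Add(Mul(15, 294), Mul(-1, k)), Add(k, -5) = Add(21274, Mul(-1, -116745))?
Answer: Rational(-4389519804315055, 1500366597758028) ≈ -2.9256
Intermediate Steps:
k = 138024 (k = Add(5, Add(21274, Mul(-1, -116745))) = Add(5, Add(21274, 116745)) = Add(5, 138019) = 138024)
Q = -133614 (Q = Add(Mul(15, 294), Mul(-1, 138024)) = Add(4410, -138024) = -133614)
Add(Mul(Mul(166105, Pow(364278, -1)), Pow(-184954, -1)), Mul(390905, Pow(Q, -1))) = Add(Mul(Mul(166105, Pow(364278, -1)), Pow(-184954, -1)), Mul(390905, Pow(-133614, -1))) = Add(Mul(Mul(166105, Rational(1, 364278)), Rational(-1, 184954)), Mul(390905, Rational(-1, 133614))) = Add(Mul(Rational(166105, 364278), Rational(-1, 184954)), Rational(-390905, 133614)) = Add(Rational(-166105, 67374673212), Rational(-390905, 133614)) = Rational(-4389519804315055, 1500366597758028)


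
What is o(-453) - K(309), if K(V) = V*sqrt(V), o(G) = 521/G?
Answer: -521/453 - 309*sqrt(309) ≈ -5432.9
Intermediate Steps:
K(V) = V**(3/2)
o(-453) - K(309) = 521/(-453) - 309**(3/2) = 521*(-1/453) - 309*sqrt(309) = -521/453 - 309*sqrt(309)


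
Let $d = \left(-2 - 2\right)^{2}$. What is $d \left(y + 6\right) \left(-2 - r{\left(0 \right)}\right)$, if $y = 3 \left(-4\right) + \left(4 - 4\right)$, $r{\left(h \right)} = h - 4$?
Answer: $-192$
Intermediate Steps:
$r{\left(h \right)} = -4 + h$
$d = 16$ ($d = \left(-4\right)^{2} = 16$)
$y = -12$ ($y = -12 + 0 = -12$)
$d \left(y + 6\right) \left(-2 - r{\left(0 \right)}\right) = 16 \left(-12 + 6\right) \left(-2 - \left(-4 + 0\right)\right) = 16 \left(-6\right) \left(-2 - -4\right) = - 96 \left(-2 + 4\right) = \left(-96\right) 2 = -192$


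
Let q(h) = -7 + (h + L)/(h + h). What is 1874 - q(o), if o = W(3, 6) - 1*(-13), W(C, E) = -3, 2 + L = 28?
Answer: 9396/5 ≈ 1879.2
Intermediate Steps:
L = 26 (L = -2 + 28 = 26)
o = 10 (o = -3 - 1*(-13) = -3 + 13 = 10)
q(h) = -7 + (26 + h)/(2*h) (q(h) = -7 + (h + 26)/(h + h) = -7 + (26 + h)/((2*h)) = -7 + (26 + h)*(1/(2*h)) = -7 + (26 + h)/(2*h))
1874 - q(o) = 1874 - (-13/2 + 13/10) = 1874 - 1*(-26/5) = 1874 + 26/5 = 9396/5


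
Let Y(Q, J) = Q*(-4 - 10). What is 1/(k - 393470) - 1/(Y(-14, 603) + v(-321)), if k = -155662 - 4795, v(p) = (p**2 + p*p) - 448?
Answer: -759757/114014794410 ≈ -6.6637e-6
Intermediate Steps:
v(p) = -448 + 2*p**2 (v(p) = (p**2 + p**2) - 448 = 2*p**2 - 448 = -448 + 2*p**2)
Y(Q, J) = -14*Q (Y(Q, J) = Q*(-14) = -14*Q)
k = -160457
1/(k - 393470) - 1/(Y(-14, 603) + v(-321)) = 1/(-160457 - 393470) - 1/(-14*(-14) + (-448 + 2*(-321)**2)) = 1/(-553927) - 1/(196 + (-448 + 2*103041)) = -1/553927 - 1/(196 + (-448 + 206082)) = -1/553927 - 1/(196 + 205634) = -1/553927 - 1/205830 = -759757/114014794410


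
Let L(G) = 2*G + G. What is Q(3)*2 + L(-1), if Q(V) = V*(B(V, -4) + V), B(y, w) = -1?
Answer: 9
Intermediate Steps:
L(G) = 3*G
Q(V) = V*(-1 + V)
Q(3)*2 + L(-1) = (3*(-1 + 3))*2 + 3*(-1) = (3*2)*2 - 3 = 6*2 - 3 = 12 - 3 = 9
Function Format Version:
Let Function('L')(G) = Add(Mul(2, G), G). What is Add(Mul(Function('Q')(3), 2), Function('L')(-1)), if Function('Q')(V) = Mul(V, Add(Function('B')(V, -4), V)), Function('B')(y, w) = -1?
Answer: 9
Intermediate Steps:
Function('L')(G) = Mul(3, G)
Function('Q')(V) = Mul(V, Add(-1, V))
Add(Mul(Function('Q')(3), 2), Function('L')(-1)) = Add(Mul(Mul(3, Add(-1, 3)), 2), Mul(3, -1)) = Add(Mul(Mul(3, 2), 2), -3) = Add(Mul(6, 2), -3) = Add(12, -3) = 9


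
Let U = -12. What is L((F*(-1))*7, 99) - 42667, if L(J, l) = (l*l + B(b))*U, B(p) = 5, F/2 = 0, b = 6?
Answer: -160339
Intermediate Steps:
F = 0 (F = 2*0 = 0)
L(J, l) = -60 - 12*l² (L(J, l) = (l*l + 5)*(-12) = (l² + 5)*(-12) = (5 + l²)*(-12) = -60 - 12*l²)
L((F*(-1))*7, 99) - 42667 = (-60 - 12*99²) - 42667 = (-60 - 12*9801) - 42667 = (-60 - 117612) - 42667 = -117672 - 42667 = -160339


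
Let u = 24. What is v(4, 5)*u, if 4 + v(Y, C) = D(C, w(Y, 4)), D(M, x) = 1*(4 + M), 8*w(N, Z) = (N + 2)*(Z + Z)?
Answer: 120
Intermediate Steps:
w(N, Z) = Z*(2 + N)/4 (w(N, Z) = ((N + 2)*(Z + Z))/8 = ((2 + N)*(2*Z))/8 = (2*Z*(2 + N))/8 = Z*(2 + N)/4)
D(M, x) = 4 + M
v(Y, C) = C (v(Y, C) = -4 + (4 + C) = C)
v(4, 5)*u = 5*24 = 120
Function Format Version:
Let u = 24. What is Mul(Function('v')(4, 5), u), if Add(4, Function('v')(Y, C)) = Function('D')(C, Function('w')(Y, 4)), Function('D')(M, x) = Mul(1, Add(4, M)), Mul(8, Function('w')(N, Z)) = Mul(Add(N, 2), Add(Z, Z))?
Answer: 120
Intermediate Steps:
Function('w')(N, Z) = Mul(Rational(1, 4), Z, Add(2, N)) (Function('w')(N, Z) = Mul(Rational(1, 8), Mul(Add(N, 2), Add(Z, Z))) = Mul(Rational(1, 8), Mul(Add(2, N), Mul(2, Z))) = Mul(Rational(1, 8), Mul(2, Z, Add(2, N))) = Mul(Rational(1, 4), Z, Add(2, N)))
Function('D')(M, x) = Add(4, M)
Function('v')(Y, C) = C (Function('v')(Y, C) = Add(-4, Add(4, C)) = C)
Mul(Function('v')(4, 5), u) = Mul(5, 24) = 120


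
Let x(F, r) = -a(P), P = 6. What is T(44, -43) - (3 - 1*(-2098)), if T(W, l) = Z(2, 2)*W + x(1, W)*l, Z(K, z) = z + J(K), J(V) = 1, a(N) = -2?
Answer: -2055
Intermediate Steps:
Z(K, z) = 1 + z (Z(K, z) = z + 1 = 1 + z)
x(F, r) = 2 (x(F, r) = -1*(-2) = 2)
T(W, l) = 2*l + 3*W (T(W, l) = (1 + 2)*W + 2*l = 3*W + 2*l = 2*l + 3*W)
T(44, -43) - (3 - 1*(-2098)) = (2*(-43) + 3*44) - (3 - 1*(-2098)) = (-86 + 132) - (3 + 2098) = 46 - 1*2101 = 46 - 2101 = -2055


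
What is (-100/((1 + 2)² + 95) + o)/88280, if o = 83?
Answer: 2133/2295280 ≈ 0.00092930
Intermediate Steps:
(-100/((1 + 2)² + 95) + o)/88280 = (-100/((1 + 2)² + 95) + 83)/88280 = (-100/(3² + 95) + 83)*(1/88280) = (-100/(9 + 95) + 83)*(1/88280) = (-100/104 + 83)*(1/88280) = ((1/104)*(-100) + 83)*(1/88280) = (-25/26 + 83)*(1/88280) = (2133/26)*(1/88280) = 2133/2295280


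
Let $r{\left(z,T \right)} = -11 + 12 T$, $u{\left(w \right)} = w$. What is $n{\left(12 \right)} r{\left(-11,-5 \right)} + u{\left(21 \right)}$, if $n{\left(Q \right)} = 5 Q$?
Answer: $-4239$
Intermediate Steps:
$n{\left(12 \right)} r{\left(-11,-5 \right)} + u{\left(21 \right)} = 5 \cdot 12 \left(-11 + 12 \left(-5\right)\right) + 21 = 60 \left(-11 - 60\right) + 21 = 60 \left(-71\right) + 21 = -4260 + 21 = -4239$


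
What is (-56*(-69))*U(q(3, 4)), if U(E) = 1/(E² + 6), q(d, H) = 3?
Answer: 1288/5 ≈ 257.60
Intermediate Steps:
U(E) = 1/(6 + E²)
(-56*(-69))*U(q(3, 4)) = (-56*(-69))/(6 + 3²) = 3864/(6 + 9) = 3864/15 = 3864*(1/15) = 1288/5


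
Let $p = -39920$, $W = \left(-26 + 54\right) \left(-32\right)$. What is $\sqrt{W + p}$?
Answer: $4 i \sqrt{2551} \approx 202.03 i$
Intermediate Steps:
$W = -896$ ($W = 28 \left(-32\right) = -896$)
$\sqrt{W + p} = \sqrt{-896 - 39920} = \sqrt{-40816} = 4 i \sqrt{2551}$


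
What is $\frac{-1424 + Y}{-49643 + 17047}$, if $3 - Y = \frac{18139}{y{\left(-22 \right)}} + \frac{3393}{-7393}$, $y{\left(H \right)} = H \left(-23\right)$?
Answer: $\frac{495285817}{11085182488} \approx 0.04468$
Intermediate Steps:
$y{\left(H \right)} = - 23 H$
$Y = - \frac{11014745}{340078}$ ($Y = 3 - \left(\frac{18139}{\left(-23\right) \left(-22\right)} + \frac{3393}{-7393}\right) = 3 - \left(\frac{18139}{506} + 3393 \left(- \frac{1}{7393}\right)\right) = 3 - \left(18139 \cdot \frac{1}{506} - \frac{3393}{7393}\right) = 3 - \left(\frac{1649}{46} - \frac{3393}{7393}\right) = 3 - \frac{12034979}{340078} = - \frac{11014745}{340078} \approx -32.389$)
$\frac{-1424 + Y}{-49643 + 17047} = \frac{-1424 - \frac{11014745}{340078}}{-49643 + 17047} = - \frac{495285817}{340078 \left(-32596\right)} = \left(- \frac{495285817}{340078}\right) \left(- \frac{1}{32596}\right) = \frac{495285817}{11085182488}$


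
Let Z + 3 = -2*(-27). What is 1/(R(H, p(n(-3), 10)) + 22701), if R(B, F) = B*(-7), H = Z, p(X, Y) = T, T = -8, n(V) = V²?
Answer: 1/22344 ≈ 4.4755e-5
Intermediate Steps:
p(X, Y) = -8
Z = 51 (Z = -3 - 2*(-27) = -3 + 54 = 51)
H = 51
R(B, F) = -7*B
1/(R(H, p(n(-3), 10)) + 22701) = 1/(-7*51 + 22701) = 1/(-357 + 22701) = 1/22344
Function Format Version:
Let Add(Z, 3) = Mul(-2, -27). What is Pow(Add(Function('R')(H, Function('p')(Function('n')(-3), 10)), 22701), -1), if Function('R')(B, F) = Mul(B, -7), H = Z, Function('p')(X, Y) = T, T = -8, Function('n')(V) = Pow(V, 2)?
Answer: Rational(1, 22344) ≈ 4.4755e-5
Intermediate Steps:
Function('p')(X, Y) = -8
Z = 51 (Z = Add(-3, Mul(-2, -27)) = Add(-3, 54) = 51)
H = 51
Function('R')(B, F) = Mul(-7, B)
Pow(Add(Function('R')(H, Function('p')(Function('n')(-3), 10)), 22701), -1) = Pow(Add(Mul(-7, 51), 22701), -1) = Pow(Add(-357, 22701), -1) = Pow(22344, -1) = Rational(1, 22344)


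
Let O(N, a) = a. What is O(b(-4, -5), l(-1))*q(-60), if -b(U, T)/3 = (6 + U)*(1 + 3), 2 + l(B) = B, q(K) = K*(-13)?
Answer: -2340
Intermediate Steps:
q(K) = -13*K
l(B) = -2 + B
b(U, T) = -72 - 12*U (b(U, T) = -3*(6 + U)*(1 + 3) = -3*(6 + U)*4 = -3*(24 + 4*U) = -72 - 12*U)
O(b(-4, -5), l(-1))*q(-60) = (-2 - 1)*(-13*(-60)) = -3*780 = -2340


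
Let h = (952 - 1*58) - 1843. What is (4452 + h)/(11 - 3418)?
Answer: -3503/3407 ≈ -1.0282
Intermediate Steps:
h = -949 (h = (952 - 58) - 1843 = 894 - 1843 = -949)
(4452 + h)/(11 - 3418) = (4452 - 949)/(11 - 3418) = 3503/(-3407) = 3503*(-1/3407) = -3503/3407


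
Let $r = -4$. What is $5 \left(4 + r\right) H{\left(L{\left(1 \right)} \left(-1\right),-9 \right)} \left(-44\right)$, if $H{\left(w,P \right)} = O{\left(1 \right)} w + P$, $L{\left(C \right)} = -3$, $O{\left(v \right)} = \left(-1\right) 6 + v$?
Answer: $0$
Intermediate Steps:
$O{\left(v \right)} = -6 + v$
$H{\left(w,P \right)} = P - 5 w$ ($H{\left(w,P \right)} = \left(-6 + 1\right) w + P = - 5 w + P = P - 5 w$)
$5 \left(4 + r\right) H{\left(L{\left(1 \right)} \left(-1\right),-9 \right)} \left(-44\right) = 5 \left(4 - 4\right) \left(-9 - 5 \left(\left(-3\right) \left(-1\right)\right)\right) \left(-44\right) = 5 \cdot 0 \left(-9 - 15\right) \left(-44\right) = 0 \left(-9 - 15\right) \left(-44\right) = 0 \left(-24\right) \left(-44\right) = 0 \left(-44\right) = 0$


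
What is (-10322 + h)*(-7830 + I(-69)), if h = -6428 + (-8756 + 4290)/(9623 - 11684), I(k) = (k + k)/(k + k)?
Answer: 270235816436/2061 ≈ 1.3112e+8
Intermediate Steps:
I(k) = 1 (I(k) = (2*k)/((2*k)) = (2*k)*(1/(2*k)) = 1)
h = -13243642/2061 (h = -6428 - 4466/(-2061) = -6428 - 4466*(-1/2061) = -6428 + 4466/2061 = -13243642/2061 ≈ -6425.8)
(-10322 + h)*(-7830 + I(-69)) = (-10322 - 13243642/2061)*(-7830 + 1) = -34517284/2061*(-7829) = 270235816436/2061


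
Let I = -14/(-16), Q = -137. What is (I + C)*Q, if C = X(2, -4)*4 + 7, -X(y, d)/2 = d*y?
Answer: -78775/8 ≈ -9846.9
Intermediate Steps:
X(y, d) = -2*d*y
C = 71 (C = -2*(-4)*2*4 + 7 = 16*4 + 7 = 64 + 7 = 71)
I = 7/8 (I = -14*(-1/16) = 7/8 ≈ 0.87500)
(I + C)*Q = (7/8 + 71)*(-137) = (575/8)*(-137) = -78775/8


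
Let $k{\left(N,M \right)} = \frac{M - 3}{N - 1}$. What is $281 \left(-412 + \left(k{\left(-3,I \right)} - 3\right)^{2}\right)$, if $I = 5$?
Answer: $- \frac{449319}{4} \approx -1.1233 \cdot 10^{5}$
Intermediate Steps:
$k{\left(N,M \right)} = \frac{-3 + M}{-1 + N}$
$281 \left(-412 + \left(k{\left(-3,I \right)} - 3\right)^{2}\right) = 281 \left(-412 + \left(\frac{-3 + 5}{-1 - 3} - 3\right)^{2}\right) = 281 \left(-412 + \left(\frac{1}{-4} \cdot 2 - 3\right)^{2}\right) = 281 \left(-412 + \left(\left(- \frac{1}{4}\right) 2 - 3\right)^{2}\right) = 281 \left(-412 + \left(- \frac{1}{2} - 3\right)^{2}\right) = 281 \left(-412 + \left(- \frac{7}{2}\right)^{2}\right) = 281 \left(-412 + \frac{49}{4}\right) = 281 \left(- \frac{1599}{4}\right) = - \frac{449319}{4}$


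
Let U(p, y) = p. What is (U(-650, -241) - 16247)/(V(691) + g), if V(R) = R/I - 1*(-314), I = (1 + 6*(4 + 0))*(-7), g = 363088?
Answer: -2956975/63594659 ≈ -0.046497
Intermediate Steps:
I = -175 (I = (1 + 6*4)*(-7) = (1 + 24)*(-7) = 25*(-7) = -175)
V(R) = 314 - R/175 (V(R) = R/(-175) - 1*(-314) = R*(-1/175) + 314 = -R/175 + 314 = 314 - R/175)
(U(-650, -241) - 16247)/(V(691) + g) = (-650 - 16247)/((314 - 1/175*691) + 363088) = -16897/((314 - 691/175) + 363088) = -16897/(54259/175 + 363088) = -16897/63594659/175 = -16897*175/63594659 = -2956975/63594659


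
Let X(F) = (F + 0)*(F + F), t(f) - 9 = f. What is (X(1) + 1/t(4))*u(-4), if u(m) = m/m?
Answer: 27/13 ≈ 2.0769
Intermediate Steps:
u(m) = 1
t(f) = 9 + f
X(F) = 2*F² (X(F) = F*(2*F) = 2*F²)
(X(1) + 1/t(4))*u(-4) = (2*1² + 1/(9 + 4))*1 = (2*1 + 1/13)*1 = (2 + 1/13)*1 = (27/13)*1 = 27/13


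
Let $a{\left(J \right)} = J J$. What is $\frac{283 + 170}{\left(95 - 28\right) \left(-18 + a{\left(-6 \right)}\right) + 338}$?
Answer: $\frac{453}{1544} \approx 0.29339$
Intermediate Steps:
$a{\left(J \right)} = J^{2}$
$\frac{283 + 170}{\left(95 - 28\right) \left(-18 + a{\left(-6 \right)}\right) + 338} = \frac{283 + 170}{\left(95 - 28\right) \left(-18 + \left(-6\right)^{2}\right) + 338} = \frac{453}{67 \left(-18 + 36\right) + 338} = \frac{453}{67 \cdot 18 + 338} = \frac{453}{1206 + 338} = \frac{453}{1544}$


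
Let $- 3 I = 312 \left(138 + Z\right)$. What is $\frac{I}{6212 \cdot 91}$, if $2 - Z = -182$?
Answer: $- \frac{92}{1553} \approx -0.05924$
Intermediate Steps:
$Z = 184$ ($Z = 2 - -182 = 2 + 182 = 184$)
$I = -33488$ ($I = - \frac{312 \left(138 + 184\right)}{3} = - \frac{312 \cdot 322}{3} = \left(- \frac{1}{3}\right) 100464 = -33488$)
$\frac{I}{6212 \cdot 91} = - \frac{33488}{6212 \cdot 91} = - \frac{33488}{565292} = \left(-33488\right) \frac{1}{565292} = - \frac{92}{1553}$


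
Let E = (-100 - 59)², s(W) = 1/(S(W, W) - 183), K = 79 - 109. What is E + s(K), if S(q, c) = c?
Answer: 5384852/213 ≈ 25281.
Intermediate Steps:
K = -30
s(W) = 1/(-183 + W) (s(W) = 1/(W - 183) = 1/(-183 + W))
E = 25281 (E = (-159)² = 25281)
E + s(K) = 25281 + 1/(-183 - 30) = 25281 + 1/(-213) = 25281 - 1/213 = 5384852/213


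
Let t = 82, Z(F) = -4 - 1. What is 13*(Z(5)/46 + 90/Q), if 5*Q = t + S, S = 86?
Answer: 21515/644 ≈ 33.408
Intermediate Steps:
Z(F) = -5
Q = 168/5 (Q = (82 + 86)/5 = (1/5)*168 = 168/5 ≈ 33.600)
13*(Z(5)/46 + 90/Q) = 13*(-5/46 + 90/(168/5)) = 13*(-5*1/46 + 90*(5/168)) = 13*(-5/46 + 75/28) = 13*(1655/644) = 21515/644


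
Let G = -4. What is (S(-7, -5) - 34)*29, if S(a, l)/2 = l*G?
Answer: 174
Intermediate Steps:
S(a, l) = -8*l (S(a, l) = 2*(l*(-4)) = 2*(-4*l) = -8*l)
(S(-7, -5) - 34)*29 = (-8*(-5) - 34)*29 = (40 - 34)*29 = 6*29 = 174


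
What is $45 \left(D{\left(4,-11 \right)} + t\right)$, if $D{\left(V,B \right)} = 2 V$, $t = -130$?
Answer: $-5490$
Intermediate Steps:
$45 \left(D{\left(4,-11 \right)} + t\right) = 45 \left(2 \cdot 4 - 130\right) = 45 \left(8 - 130\right) = 45 \left(-122\right) = -5490$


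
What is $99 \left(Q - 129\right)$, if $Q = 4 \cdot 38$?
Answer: $2277$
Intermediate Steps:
$Q = 152$
$99 \left(Q - 129\right) = 99 \left(152 - 129\right) = 99 \cdot 23 = 2277$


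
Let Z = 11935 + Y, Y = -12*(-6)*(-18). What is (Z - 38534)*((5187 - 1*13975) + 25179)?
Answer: -457226945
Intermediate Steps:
Y = -1296 (Y = 72*(-18) = -1296)
Z = 10639 (Z = 11935 - 1296 = 10639)
(Z - 38534)*((5187 - 1*13975) + 25179) = (10639 - 38534)*((5187 - 1*13975) + 25179) = -27895*((5187 - 13975) + 25179) = -27895*(-8788 + 25179) = -27895*16391 = -457226945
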